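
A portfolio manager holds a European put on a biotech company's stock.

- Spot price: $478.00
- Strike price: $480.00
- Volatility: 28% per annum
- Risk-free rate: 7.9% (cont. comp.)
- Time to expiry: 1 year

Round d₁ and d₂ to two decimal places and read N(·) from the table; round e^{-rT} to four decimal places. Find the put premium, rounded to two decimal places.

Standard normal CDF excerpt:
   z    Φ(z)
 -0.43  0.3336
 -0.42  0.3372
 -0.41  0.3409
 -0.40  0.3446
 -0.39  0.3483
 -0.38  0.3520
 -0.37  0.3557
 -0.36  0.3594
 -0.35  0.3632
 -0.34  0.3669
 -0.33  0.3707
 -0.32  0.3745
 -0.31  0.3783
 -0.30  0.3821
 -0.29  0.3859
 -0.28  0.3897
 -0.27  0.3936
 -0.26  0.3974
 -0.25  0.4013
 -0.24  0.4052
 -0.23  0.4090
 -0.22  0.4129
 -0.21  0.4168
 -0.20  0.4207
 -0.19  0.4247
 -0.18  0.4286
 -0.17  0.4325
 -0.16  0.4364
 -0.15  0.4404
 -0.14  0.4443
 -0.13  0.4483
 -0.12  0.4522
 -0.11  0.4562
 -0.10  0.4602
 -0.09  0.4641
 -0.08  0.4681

σ√T = 0.28 × 1.0000 = 0.2800
d₁ = [ln(478/480) + (0.079 + 0.28²/2)·1] / 0.2800 = [-0.0042 + 0.1182] / 0.2800 = 0.4072 which rounds to 0.41
d₂ = d₁ − σ√T = 0.4072 − 0.2800 = 0.1272 which rounds to 0.13
e^(−rT) = e^(−0.079·1) = 0.9240
N(−d₂) = N(-0.13) = 0.4483;  N(−d₁) = N(-0.41) = 0.3409
P = 480·0.9240·0.4483 − 478·0.3409 = 198.8300 − 162.9502 = 35.8798

$35.88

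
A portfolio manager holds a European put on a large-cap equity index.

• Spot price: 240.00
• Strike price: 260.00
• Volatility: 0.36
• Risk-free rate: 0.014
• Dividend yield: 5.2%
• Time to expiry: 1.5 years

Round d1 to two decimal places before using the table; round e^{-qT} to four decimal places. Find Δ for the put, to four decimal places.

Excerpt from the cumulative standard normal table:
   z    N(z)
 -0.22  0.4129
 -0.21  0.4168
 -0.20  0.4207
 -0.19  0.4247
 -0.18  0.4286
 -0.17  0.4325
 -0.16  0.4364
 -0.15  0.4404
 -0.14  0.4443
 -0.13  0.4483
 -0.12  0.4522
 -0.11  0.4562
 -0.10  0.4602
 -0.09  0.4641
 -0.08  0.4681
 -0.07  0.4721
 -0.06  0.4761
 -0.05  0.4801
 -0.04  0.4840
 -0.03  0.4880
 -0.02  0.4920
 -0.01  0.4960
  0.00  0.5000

T = 1.5;  σ√T = 0.4409
d₁ = [ln(240/260) + (0.014 − 0.052 + 0.36²/2)·1.5] / 0.4409 = [-0.0800 + 0.0402] / 0.4409 = -0.0904 → -0.09
N(d₁) = N(-0.09) = 0.4641
Δ_put = e^(−qT)·(N(d₁) − 1) = 0.9250·(0.4641 − 1) = -0.4957

-0.4957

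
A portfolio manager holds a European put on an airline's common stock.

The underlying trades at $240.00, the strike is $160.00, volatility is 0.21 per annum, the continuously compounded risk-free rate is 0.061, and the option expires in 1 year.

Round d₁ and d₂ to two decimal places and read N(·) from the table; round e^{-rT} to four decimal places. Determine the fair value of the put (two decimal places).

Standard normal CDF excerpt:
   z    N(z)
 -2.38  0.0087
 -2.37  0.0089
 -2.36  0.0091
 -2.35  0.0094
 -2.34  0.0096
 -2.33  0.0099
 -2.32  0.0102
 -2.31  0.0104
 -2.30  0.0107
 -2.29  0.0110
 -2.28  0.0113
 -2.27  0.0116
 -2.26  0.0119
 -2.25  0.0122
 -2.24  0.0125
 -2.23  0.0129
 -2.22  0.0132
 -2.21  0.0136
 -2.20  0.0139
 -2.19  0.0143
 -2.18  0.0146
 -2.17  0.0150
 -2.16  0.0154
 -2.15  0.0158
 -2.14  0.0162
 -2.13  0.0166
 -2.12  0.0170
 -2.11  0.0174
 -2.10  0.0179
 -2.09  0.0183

$0.18

σ√T = 0.21·√1 = 0.2100
d₁ = [ln(240/160) + (0.061 + ½·0.21²)·1] / (σ√T) = (0.4055 + 0.0830) / 0.2100 = 2.3263 ⇒ 2.33
d₂ = 2.3263 − 0.2100 = 2.1163 ⇒ 2.12
exp(−rT) = exp(−0.061·1) = 0.9408
N(−d₂) = N(-2.12) = 0.0170;  N(−d₁) = N(-2.33) = 0.0099
P = 160·0.9408·0.0170 − 240·0.0099 = 2.5590 − 2.3760 = 0.1830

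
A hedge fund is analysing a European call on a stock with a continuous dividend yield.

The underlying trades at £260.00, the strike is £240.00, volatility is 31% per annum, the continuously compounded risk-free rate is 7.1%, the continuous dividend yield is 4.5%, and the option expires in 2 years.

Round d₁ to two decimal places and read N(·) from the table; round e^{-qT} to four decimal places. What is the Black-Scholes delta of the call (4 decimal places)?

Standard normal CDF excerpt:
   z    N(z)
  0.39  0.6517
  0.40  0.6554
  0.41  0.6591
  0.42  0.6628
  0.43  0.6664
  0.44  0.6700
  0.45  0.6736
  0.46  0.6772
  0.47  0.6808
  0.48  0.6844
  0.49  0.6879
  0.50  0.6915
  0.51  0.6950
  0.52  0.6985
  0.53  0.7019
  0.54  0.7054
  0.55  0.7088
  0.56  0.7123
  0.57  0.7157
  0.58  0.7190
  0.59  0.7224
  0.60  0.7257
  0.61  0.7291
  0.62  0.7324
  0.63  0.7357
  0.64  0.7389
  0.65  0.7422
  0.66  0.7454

T = 2;  σ√T = 0.4384
d₁ = [ln(260/240) + (0.071 − 0.045 + ½·0.31²)·2] / (σ√T) = (0.0800 + 0.1481) / 0.4384 = 0.5204 → 0.52
N(d₁) = N(0.52) = 0.6985
Δ_call = exp(−qT)·N(d₁) = 0.9139·0.6985 = 0.6384

0.6384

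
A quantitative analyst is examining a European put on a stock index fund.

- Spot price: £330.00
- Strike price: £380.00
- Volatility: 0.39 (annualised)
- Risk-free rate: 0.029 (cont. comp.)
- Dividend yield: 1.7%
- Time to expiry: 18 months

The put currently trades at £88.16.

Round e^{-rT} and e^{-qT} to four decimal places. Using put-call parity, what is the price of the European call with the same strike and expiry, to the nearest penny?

£46.03

e^(−qT) = e^(−0.017·1.5) = 0.9748;  e^(−rT) = e^(−0.029·1.5) = 0.9574
Put-call parity: C − P = S·e^(−qT) − K·e^(−rT) = 330·0.9748 − 380·0.9574 = 321.6840 − 363.8120 = -42.1280
C = P + (C − P) = 88.16 + (-42.1280) = 46.0320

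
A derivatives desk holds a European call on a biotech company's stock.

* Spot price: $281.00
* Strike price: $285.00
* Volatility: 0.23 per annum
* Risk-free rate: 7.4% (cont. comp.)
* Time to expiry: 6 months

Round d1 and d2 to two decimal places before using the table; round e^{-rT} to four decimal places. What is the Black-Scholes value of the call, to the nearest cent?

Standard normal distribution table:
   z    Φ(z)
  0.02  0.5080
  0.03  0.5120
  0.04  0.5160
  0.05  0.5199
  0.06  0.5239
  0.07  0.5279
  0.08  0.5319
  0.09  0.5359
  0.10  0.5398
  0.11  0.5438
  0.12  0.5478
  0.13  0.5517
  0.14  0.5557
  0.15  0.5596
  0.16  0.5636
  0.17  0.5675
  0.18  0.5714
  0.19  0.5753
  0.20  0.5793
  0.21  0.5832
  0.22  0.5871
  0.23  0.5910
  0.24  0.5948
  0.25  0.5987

$21.08

σ√T = 0.23 × 0.7071 = 0.1626
d₁ = [ln(281/285) + (0.074 + ½·0.23²)·0.5] / (σ√T) = (-0.0141 + 0.0502) / 0.1626 = 0.2219 → 0.22
d₂ = 0.2219 − 0.1626 = 0.0593 → 0.06
e^(−rT) = e^(−0.074·0.5) = 0.9637
N(d₁) = N(0.22) = 0.5871;  N(d₂) = N(0.06) = 0.5239
C = 281·0.5871 − 285·0.9637·0.5239 = 164.9751 − 143.8915 = 21.0836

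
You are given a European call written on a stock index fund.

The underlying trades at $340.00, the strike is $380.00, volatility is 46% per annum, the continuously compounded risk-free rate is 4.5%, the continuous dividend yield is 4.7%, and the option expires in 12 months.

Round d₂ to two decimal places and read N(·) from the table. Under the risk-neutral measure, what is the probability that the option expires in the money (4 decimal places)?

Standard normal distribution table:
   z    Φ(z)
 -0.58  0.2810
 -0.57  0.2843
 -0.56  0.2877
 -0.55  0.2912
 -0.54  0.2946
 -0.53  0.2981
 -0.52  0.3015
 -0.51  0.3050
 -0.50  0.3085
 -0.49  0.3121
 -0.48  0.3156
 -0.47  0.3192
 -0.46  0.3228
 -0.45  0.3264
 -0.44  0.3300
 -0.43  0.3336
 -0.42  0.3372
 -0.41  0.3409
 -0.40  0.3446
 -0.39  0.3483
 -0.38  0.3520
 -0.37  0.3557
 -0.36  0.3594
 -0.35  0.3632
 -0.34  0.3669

σ√T = 0.46·√1 = 0.4600
ln(S/K) + (r − q + σ²/2)T = ln(340/380) + (0.045 − 0.047 + 0.46²/2)·1 = -0.1112 + 0.1038 = -0.0074
d₁ = -0.0074 / 0.4600 = -0.0161 ⇒ -0.02
d₂ = d₁ − σ√T = -0.0161 − 0.4600 = -0.4761 ⇒ -0.48
Risk-neutral Pr[S_T > K] = N(d₂) = N(-0.48) = 0.3156

0.3156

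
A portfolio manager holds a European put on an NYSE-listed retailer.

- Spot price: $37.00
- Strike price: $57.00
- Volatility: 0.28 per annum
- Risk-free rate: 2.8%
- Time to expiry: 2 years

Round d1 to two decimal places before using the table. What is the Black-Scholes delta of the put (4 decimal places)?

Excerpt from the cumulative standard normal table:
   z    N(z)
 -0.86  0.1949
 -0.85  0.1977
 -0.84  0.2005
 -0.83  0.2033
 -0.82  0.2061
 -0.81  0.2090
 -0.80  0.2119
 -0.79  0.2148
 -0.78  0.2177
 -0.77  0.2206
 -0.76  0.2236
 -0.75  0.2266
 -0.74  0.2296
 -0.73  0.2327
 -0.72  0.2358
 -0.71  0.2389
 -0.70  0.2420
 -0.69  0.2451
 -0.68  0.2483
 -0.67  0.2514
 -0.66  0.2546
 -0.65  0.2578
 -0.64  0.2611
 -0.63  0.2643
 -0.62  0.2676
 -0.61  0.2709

T = 2;  σ√T = 0.3960
ln(S/K) + (r + σ²/2)T = ln(37/57) + (0.028 + 0.28²/2)·2 = -0.4321 + 0.1344 = -0.2977
d₁ = -0.2977 / 0.3960 = -0.7519 → -0.75
N(d₁) = N(-0.75) = 0.2266
Δ_put = N(d₁) − 1 = 0.2266 − 1 = -0.7734

-0.7734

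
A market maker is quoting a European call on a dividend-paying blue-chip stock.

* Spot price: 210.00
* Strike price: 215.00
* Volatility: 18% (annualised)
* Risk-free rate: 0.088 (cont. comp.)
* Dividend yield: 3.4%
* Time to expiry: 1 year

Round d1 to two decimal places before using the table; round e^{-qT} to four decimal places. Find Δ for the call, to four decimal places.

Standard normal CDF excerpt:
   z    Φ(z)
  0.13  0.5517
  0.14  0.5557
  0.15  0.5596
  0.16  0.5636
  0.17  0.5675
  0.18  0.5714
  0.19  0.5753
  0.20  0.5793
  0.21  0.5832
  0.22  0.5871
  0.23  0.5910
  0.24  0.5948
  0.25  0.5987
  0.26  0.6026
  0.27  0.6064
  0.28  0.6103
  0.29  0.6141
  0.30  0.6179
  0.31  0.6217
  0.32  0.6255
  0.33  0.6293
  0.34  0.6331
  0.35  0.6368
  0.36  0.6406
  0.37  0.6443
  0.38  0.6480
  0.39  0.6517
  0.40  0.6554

T = 1;  σ√T = 0.1800
d₁ = [ln(210/215) + (0.088 − 0.034 + 0.18²/2)·1] / 0.1800 = [-0.0235 + 0.0702] / 0.1800 = 0.2593 which rounds to 0.26
N(d₁) = N(0.26) = 0.6026
Δ_call = exp(−qT)·N(d₁) = 0.9666·0.6026 = 0.5825

0.5825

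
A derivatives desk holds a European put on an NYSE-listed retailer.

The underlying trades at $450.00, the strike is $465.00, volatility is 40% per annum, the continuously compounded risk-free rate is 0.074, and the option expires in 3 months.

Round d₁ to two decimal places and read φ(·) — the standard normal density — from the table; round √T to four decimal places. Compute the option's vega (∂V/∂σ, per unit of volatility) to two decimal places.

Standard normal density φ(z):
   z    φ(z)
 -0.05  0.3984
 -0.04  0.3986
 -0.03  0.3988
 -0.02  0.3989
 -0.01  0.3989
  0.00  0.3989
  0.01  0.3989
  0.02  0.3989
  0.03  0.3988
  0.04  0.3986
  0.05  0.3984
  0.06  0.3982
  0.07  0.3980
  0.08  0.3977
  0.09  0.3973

σ√T = 0.4·√0.25 = 0.2000
ln(S/K) + (r + σ²/2)T = ln(450/465) + (0.074 + 0.4²/2)·0.25 = -0.0328 + 0.0385 = 0.0057
d₁ = 0.0057 / 0.2000 = 0.0286 which rounds to 0.03
√T = √0.25 = 0.5000
φ(d₁) = φ(0.03) = 0.3988
vega = S·φ(d₁)·√T = 450·0.3988·0.5000 = 89.7300

89.73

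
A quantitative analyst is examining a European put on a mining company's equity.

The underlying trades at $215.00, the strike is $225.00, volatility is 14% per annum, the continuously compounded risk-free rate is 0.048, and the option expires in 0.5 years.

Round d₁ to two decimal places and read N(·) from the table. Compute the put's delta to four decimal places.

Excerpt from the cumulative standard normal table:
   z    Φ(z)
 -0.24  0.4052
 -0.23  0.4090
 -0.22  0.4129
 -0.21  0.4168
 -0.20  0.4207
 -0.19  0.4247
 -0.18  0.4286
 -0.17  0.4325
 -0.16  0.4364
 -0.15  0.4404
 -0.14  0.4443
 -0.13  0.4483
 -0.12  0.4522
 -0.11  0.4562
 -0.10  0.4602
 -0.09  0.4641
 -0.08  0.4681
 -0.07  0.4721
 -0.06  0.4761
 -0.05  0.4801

-0.5675

σ√T = 0.14 × 0.7071 = 0.0990
d₁ = [ln(215/225) + (0.048 + 0.14²/2)·0.5] / 0.0990 = [-0.0455 + 0.0289] / 0.0990 = -0.1673 ≈ -0.17
N(d₁) = N(-0.17) = 0.4325
Δ_put = N(d₁) − 1 = 0.4325 − 1 = -0.5675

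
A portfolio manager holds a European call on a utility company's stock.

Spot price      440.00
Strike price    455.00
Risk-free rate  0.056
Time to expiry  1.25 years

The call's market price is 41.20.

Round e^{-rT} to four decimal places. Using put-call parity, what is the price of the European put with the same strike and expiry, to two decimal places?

25.44

e^(−rT) = e^(−0.056·1.25) = 0.9324
Put-call parity: C − P = S − K·e^(−rT) = 440 − 455·0.9324 = 440 − 424.2420 = 15.7580
P = C − (C − P) = 41.20 − (15.7580) = 25.4420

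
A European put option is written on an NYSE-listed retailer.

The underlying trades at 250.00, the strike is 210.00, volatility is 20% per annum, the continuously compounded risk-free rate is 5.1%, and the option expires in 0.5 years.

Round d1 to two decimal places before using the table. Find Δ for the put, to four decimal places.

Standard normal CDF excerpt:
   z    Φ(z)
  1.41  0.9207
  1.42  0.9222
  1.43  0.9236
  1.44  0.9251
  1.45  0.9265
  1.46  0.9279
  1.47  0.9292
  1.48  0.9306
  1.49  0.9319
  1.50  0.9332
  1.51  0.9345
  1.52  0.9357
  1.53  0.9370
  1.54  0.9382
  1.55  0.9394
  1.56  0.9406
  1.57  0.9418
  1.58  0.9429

σ√T = 0.2·√0.5 = 0.1414
d₁ = [ln(250/210) + (0.051 + 0.2²/2)·0.5] / 0.1414 = [0.1744 + 0.0355] / 0.1414 = 1.4839 ≈ 1.48
N(d₁) = N(1.48) = 0.9306
Δ_put = N(d₁) − 1 = 0.9306 − 1 = -0.0694

-0.0694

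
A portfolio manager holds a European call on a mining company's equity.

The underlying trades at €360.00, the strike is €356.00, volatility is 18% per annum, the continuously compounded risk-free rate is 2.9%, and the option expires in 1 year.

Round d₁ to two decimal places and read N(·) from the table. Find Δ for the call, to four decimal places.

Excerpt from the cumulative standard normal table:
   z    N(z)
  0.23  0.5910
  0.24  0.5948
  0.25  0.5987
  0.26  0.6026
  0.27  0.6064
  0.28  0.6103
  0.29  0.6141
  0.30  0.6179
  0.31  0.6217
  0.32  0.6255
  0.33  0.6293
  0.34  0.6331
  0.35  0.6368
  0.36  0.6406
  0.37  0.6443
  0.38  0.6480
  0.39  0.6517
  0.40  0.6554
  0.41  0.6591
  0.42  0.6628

0.6217

σ√T = 0.18 × 1.0000 = 0.1800
d₁ = [ln(360/356) + (0.029 + 0.18²/2)·1] / 0.1800 = [0.0112 + 0.0452] / 0.1800 = 0.3132 which rounds to 0.31
N(d₁) = N(0.31) = 0.6217
Δ_call = N(d₁) = 0.6217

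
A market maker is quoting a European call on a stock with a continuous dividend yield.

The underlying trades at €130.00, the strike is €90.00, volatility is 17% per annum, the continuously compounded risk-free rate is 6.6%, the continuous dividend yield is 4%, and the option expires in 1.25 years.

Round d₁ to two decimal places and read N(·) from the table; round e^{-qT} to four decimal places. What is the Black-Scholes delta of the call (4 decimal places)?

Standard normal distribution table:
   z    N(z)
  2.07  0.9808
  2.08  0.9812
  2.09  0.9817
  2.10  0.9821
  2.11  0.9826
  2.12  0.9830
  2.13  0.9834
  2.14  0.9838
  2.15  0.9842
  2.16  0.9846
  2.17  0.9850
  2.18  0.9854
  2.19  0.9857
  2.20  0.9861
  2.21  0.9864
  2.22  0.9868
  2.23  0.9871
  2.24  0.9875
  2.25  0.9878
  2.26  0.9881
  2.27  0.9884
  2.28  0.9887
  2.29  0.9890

σ√T = 0.17·√1.25 = 0.1901
ln(S/K) + (r − q + σ²/2)T = ln(130/90) + (0.066 − 0.04 + 0.17²/2)·1.25 = 0.3677 + 0.0506 = 0.4183
d₁ = 0.4183 / 0.1901 = 2.2008 ⇒ 2.20
N(d₁) = N(2.20) = 0.9861
Δ_call = e^(−qT)·N(d₁) = 0.9512·0.9861 = 0.9380

0.9380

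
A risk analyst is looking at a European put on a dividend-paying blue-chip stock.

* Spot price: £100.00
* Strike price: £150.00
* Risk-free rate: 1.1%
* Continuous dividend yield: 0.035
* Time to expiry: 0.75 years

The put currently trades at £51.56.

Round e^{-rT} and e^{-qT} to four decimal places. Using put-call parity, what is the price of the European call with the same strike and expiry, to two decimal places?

£0.20

e^(−qT) = e^(−0.035·0.75) = 0.9741;  e^(−rT) = e^(−0.011·0.75) = 0.9918
Put-call parity: C − P = S·e^(−qT) − K·e^(−rT) = 100·0.9741 − 150·0.9918 = 97.4100 − 148.7700 = -51.3600
C = P + (C − P) = 51.56 + (-51.3600) = 0.2000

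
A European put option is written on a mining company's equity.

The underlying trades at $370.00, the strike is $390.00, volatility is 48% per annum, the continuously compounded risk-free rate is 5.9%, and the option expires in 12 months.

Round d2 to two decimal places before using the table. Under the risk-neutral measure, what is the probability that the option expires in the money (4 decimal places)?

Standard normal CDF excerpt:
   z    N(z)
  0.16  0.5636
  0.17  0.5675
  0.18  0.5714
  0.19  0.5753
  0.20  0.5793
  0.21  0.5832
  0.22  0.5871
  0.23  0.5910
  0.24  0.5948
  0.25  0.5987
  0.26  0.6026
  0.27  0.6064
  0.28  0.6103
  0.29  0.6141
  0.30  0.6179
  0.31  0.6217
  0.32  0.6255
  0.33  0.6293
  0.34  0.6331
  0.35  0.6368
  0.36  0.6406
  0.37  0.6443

σ√T = 0.48 × 1.0000 = 0.4800
d₁ = [ln(370/390) + (0.059 + 0.48²/2)·1] / 0.4800 = [-0.0526 + 0.1742] / 0.4800 = 0.2532 which rounds to 0.25
d₂ = d₁ − σ√T = 0.2532 − 0.4800 = -0.2268 which rounds to -0.23
Pr(exercise) under Q = N(−d₂) = N(0.23) = 0.5910

0.5910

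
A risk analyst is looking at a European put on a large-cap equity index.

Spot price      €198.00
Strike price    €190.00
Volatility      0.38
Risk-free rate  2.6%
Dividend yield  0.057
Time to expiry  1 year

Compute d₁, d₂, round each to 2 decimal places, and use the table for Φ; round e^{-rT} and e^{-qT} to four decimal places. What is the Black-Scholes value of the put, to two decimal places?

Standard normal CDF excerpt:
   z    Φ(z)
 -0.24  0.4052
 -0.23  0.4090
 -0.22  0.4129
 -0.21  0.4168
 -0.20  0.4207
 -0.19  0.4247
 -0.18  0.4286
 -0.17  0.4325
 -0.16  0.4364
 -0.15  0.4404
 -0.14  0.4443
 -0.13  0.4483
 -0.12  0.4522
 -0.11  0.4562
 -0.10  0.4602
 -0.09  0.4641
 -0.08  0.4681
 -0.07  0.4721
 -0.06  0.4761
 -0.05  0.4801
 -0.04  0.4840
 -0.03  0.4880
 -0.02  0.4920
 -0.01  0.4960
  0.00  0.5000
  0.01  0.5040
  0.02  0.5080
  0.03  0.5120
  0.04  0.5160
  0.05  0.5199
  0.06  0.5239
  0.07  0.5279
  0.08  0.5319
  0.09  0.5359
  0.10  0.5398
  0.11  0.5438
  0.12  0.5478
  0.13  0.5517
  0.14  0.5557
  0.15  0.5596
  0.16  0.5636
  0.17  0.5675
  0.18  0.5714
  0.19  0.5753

€27.11

σ√T = 0.38·√1 = 0.3800
d₁ = [ln(198/190) + (0.026 − 0.057 + 0.38²/2)·1] / 0.3800 = [0.0412 + 0.0412] / 0.3800 = 0.2170 ⇒ 0.22
d₂ = d₁ − σ√T = 0.2170 − 0.3800 = -0.1630 ⇒ -0.16
exp(−qT) = exp(−0.057·1) = 0.9446;  exp(−rT) = exp(−0.026·1) = 0.9743
N(−d₂) = N(0.16) = 0.5636;  N(−d₁) = N(-0.22) = 0.4129
P = 190·0.9743·0.5636 − 198·0.9446·0.4129 = 104.3319 − 77.2250 = 27.1069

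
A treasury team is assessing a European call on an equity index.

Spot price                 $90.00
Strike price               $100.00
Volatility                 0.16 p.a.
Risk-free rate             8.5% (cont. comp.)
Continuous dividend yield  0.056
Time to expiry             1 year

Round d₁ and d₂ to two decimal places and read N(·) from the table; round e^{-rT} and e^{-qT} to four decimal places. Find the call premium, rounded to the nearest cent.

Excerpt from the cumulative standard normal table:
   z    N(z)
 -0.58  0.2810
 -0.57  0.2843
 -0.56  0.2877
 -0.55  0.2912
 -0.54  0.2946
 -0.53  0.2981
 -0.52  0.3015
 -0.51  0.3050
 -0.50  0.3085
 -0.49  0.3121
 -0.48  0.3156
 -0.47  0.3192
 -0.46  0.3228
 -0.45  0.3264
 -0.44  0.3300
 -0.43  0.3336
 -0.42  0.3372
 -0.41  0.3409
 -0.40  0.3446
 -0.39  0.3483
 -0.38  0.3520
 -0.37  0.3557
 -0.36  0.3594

$2.90

σ√T = 0.16·√1 = 0.1600
d₁ = [ln(90/100) + (0.085 − 0.056 + 0.16²/2)·1] / 0.1600 = [-0.1054 + 0.0418] / 0.1600 = -0.3973 which rounds to -0.40
d₂ = d₁ − σ√T = -0.3973 − 0.1600 = -0.5573 which rounds to -0.56
exp(−qT) = exp(−0.056·1) = 0.9455;  exp(−rT) = exp(−0.085·1) = 0.9185
N(d₁) = N(-0.40) = 0.3446;  N(d₂) = N(-0.56) = 0.2877
C = 90·0.9455·0.3446 − 100·0.9185·0.2877 = 29.3237 − 26.4252 = 2.8985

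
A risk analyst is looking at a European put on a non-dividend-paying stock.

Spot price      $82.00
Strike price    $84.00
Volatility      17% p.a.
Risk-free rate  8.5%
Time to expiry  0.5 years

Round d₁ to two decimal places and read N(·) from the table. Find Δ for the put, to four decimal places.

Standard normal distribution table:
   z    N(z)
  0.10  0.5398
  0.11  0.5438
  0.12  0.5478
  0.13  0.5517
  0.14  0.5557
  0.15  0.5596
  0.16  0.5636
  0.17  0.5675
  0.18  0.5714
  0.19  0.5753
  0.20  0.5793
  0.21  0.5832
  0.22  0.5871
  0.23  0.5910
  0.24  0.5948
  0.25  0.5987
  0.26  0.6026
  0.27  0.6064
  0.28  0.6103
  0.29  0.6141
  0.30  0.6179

-0.4168

T = 0.5;  σ√T = 0.1202
d₁ = [ln(82/84) + (0.085 + 0.17²/2)·0.5] / 0.1202 = [-0.0241 + 0.0497] / 0.1202 = 0.2132 → 0.21
N(d₁) = N(0.21) = 0.5832
Δ_put = N(d₁) − 1 = 0.5832 − 1 = -0.4168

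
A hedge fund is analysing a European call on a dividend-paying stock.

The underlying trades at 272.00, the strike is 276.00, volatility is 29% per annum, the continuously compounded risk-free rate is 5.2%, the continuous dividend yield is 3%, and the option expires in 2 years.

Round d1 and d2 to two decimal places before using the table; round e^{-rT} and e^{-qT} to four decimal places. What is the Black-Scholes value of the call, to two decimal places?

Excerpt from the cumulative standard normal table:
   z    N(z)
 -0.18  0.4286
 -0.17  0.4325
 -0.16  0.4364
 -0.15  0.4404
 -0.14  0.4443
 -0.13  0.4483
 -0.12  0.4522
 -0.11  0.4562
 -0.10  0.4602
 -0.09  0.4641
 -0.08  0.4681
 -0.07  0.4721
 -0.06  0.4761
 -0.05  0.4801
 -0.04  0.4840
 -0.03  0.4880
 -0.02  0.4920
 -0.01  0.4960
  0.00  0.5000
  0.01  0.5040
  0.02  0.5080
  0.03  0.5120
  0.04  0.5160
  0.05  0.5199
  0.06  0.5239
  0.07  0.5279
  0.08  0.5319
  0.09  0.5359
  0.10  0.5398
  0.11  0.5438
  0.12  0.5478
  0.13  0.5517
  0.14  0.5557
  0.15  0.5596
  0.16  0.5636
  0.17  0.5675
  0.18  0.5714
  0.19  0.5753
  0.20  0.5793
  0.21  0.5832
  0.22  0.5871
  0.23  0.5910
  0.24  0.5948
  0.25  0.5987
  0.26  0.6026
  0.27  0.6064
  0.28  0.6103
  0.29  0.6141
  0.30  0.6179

σ√T = 0.29 × 1.4142 = 0.4101
d₁ = [ln(272/276) + (0.052 − 0.03 + 0.29²/2)·2] / 0.4101 = [-0.0146 + 0.1281] / 0.4101 = 0.2767 which rounds to 0.28
d₂ = d₁ − σ√T = 0.2767 − 0.4101 = -0.1334 which rounds to -0.13
e^(−qT) = e^(−0.03·2) = 0.9418;  e^(−rT) = e^(−0.052·2) = 0.9012
N(d₁) = N(0.28) = 0.6103;  N(d₂) = N(-0.13) = 0.4483
C = 272·0.9418·0.6103 − 276·0.9012·0.4483 = 156.3403 − 111.5062 = 44.8341

44.83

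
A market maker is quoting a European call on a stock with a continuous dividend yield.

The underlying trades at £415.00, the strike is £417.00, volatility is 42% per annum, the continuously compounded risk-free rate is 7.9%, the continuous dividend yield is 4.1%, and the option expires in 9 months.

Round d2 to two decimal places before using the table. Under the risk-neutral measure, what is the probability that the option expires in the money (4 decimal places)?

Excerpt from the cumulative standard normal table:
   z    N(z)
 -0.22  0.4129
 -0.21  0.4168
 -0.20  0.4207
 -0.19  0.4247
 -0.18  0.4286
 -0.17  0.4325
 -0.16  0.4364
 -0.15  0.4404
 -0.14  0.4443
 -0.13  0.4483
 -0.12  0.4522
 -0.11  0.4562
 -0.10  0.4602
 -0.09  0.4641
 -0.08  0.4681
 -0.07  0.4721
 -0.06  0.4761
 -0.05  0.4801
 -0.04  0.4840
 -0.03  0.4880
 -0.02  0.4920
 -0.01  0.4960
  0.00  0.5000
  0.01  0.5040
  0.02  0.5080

T = 0.75;  σ√T = 0.3637
d₁ = [ln(415/417) + (0.079 − 0.041 + ½·0.42²)·0.75] / (σ√T) = (-0.0048 + 0.0946) / 0.3637 = 0.2470 ⇒ 0.25
d₂ = 0.2470 − 0.3637 = -0.1167 ⇒ -0.12
Risk-neutral Pr[S_T > K] = N(d₂) = N(-0.12) = 0.4522

0.4522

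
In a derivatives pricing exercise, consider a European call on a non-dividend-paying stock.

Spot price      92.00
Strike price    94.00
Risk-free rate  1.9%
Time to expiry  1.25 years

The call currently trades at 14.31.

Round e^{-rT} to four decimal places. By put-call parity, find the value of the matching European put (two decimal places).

14.10

e^(−rT) = e^(−0.019·1.25) = 0.9765
Put-call parity: C − P = S − K·e^(−rT) = 92 − 94·0.9765 = 92 − 91.7910 = 0.2090
P = C − (C − P) = 14.31 − (0.2090) = 14.1010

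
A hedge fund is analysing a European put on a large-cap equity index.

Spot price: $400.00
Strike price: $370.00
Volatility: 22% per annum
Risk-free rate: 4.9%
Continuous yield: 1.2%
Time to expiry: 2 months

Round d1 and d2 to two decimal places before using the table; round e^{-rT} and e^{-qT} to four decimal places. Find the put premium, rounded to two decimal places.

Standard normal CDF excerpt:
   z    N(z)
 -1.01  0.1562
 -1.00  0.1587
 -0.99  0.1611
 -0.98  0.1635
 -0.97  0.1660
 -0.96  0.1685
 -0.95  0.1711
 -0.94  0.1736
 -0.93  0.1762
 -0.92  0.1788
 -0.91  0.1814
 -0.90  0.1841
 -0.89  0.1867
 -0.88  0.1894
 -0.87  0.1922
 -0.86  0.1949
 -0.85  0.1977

$3.25

T = 0.1667;  σ√T = 0.0898
ln(S/K) + (r − q + σ²/2)T = ln(400/370) + (0.049 − 0.012 + 0.22²/2)·0.1667 = 0.0780 + 0.0102 = 0.0882
d₁ = 0.0882 / 0.0898 = 0.9816 which rounds to 0.98
d₂ = d₁ − σ√T = 0.9816 − 0.0898 = 0.8918 which rounds to 0.89
e^(−qT) = e^(−0.012·0.1667) = 0.9980;  e^(−rT) = e^(−0.049·0.1667) = 0.9919
N(−d₂) = N(-0.89) = 0.1867;  N(−d₁) = N(-0.98) = 0.1635
P = 370·0.9919·0.1867 − 400·0.9980·0.1635 = 68.5195 − 65.2692 = 3.2503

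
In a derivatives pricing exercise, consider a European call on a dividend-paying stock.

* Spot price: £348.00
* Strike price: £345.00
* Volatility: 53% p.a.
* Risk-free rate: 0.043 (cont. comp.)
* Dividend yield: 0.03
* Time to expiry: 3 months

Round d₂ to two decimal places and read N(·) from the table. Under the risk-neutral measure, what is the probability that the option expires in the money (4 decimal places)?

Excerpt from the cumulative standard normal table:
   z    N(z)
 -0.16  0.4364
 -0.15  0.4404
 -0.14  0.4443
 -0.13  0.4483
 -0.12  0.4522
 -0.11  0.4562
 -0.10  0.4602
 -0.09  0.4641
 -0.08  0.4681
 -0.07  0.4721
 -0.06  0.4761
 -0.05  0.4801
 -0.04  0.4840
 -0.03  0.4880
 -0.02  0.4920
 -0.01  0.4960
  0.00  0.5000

0.4641

σ√T = 0.53 × 0.5000 = 0.2650
d₁ = [ln(348/345) + (0.043 − 0.03 + 0.53²/2)·0.25] / 0.2650 = [0.0087 + 0.0384] / 0.2650 = 0.1774 which rounds to 0.18
d₂ = d₁ − σ√T = 0.1774 − 0.2650 = -0.0876 which rounds to -0.09
Pr(exercise) under Q = N(d₂) = 0.4641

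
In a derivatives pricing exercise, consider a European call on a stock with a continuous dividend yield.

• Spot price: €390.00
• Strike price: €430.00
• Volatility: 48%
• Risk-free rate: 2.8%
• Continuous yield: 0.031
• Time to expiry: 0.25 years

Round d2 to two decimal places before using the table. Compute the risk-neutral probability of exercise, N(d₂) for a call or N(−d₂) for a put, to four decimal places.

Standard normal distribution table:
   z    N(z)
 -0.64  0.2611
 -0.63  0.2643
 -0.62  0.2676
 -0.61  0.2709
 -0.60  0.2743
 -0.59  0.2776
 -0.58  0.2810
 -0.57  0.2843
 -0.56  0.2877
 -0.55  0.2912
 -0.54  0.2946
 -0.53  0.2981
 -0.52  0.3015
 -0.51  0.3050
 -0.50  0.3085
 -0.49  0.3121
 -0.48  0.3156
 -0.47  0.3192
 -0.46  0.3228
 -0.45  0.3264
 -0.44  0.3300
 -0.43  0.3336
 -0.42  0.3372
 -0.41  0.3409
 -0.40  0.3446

σ√T = 0.48 × 0.5000 = 0.2400
d₁ = [ln(390/430) + (0.028 − 0.031 + 0.48²/2)·0.25] / 0.2400 = [-0.0976 + 0.0280] / 0.2400 = -0.2900 → -0.29
d₂ = d₁ − σ√T = -0.2900 − 0.2400 = -0.5300 → -0.53
Pr(exercise) under Q = N(d₂) = 0.2981

0.2981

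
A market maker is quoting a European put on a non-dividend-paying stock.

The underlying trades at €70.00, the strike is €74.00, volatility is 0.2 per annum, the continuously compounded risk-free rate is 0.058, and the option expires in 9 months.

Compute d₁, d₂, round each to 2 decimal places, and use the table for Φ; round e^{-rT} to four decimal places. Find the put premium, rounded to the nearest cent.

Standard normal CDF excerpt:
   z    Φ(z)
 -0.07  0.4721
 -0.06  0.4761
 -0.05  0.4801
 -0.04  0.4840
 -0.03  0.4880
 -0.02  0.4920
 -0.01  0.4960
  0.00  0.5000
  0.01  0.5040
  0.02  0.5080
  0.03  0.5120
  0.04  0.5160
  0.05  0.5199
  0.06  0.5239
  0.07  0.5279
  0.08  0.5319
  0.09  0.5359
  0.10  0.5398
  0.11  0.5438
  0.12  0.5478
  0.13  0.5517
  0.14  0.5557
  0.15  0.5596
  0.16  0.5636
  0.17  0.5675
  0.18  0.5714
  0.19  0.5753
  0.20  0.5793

σ√T = 0.2·√0.75 = 0.1732
ln(S/K) + (r + σ²/2)T = ln(70/74) + (0.058 + 0.2²/2)·0.75 = -0.0556 + 0.0585 = 0.0029
d₁ = 0.0029 / 0.1732 = 0.0169 which rounds to 0.02
d₂ = d₁ − σ√T = 0.0169 − 0.1732 = -0.1563 which rounds to -0.16
e^(−rT) = e^(−0.058·0.75) = 0.9574
N(−d₂) = N(0.16) = 0.5636;  N(−d₁) = N(-0.02) = 0.4920
P = 74·0.9574·0.5636 − 70·0.4920 = 39.9297 − 34.4400 = 5.4897

€5.49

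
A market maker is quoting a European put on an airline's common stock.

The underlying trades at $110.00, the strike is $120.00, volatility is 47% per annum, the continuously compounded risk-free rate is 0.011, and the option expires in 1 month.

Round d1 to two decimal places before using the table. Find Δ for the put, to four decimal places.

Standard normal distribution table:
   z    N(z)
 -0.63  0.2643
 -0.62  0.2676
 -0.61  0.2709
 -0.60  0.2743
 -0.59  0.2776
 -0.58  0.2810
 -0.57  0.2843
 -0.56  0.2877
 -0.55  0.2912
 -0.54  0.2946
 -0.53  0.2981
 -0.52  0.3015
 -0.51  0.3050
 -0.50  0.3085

-0.7157

T = 0.08333;  σ√T = 0.1357
ln(S/K) + (r + σ²/2)T = ln(110/120) + (0.011 + 0.47²/2)·0.08333 = -0.0870 + 0.0101 = -0.0769
d₁ = -0.0769 / 0.1357 = -0.5667 which rounds to -0.57
N(d₁) = N(-0.57) = 0.2843
Δ_put = N(d₁) − 1 = 0.2843 − 1 = -0.7157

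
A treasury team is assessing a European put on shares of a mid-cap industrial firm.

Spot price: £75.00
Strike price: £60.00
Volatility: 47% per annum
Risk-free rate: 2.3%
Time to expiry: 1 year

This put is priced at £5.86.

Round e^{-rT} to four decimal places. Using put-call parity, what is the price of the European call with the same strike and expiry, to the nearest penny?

exp(−rT) = exp(−0.023·1) = 0.9773
Put-call parity: C − P = S − K·e^(−rT) = 75 − 60·0.9773 = 75 − 58.6380 = 16.3620
C = P + (C − P) = 5.86 + (16.3620) = 22.2220

£22.22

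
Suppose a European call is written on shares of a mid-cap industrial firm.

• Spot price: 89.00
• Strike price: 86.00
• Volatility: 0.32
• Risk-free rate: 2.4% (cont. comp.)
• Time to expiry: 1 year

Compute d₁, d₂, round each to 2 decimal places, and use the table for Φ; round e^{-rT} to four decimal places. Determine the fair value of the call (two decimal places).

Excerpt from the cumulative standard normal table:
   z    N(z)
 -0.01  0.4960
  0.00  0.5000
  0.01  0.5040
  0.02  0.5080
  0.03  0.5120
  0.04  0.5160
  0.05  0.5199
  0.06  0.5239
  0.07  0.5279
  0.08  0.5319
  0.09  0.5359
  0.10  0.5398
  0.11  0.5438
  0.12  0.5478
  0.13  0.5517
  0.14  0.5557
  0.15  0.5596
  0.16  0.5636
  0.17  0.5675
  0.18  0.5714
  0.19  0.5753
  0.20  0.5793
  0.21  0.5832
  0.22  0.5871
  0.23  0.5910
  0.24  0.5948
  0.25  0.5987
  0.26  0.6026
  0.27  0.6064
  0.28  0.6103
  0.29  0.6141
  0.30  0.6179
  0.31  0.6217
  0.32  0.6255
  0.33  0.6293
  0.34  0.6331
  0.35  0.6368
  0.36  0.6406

13.69

T = 1;  σ√T = 0.3200
ln(S/K) + (r + σ²/2)T = ln(89/86) + (0.024 + 0.32²/2)·1 = 0.0343 + 0.0752 = 0.1095
d₁ = 0.1095 / 0.3200 = 0.3422 which rounds to 0.34
d₂ = d₁ − σ√T = 0.3422 − 0.3200 = 0.0222 which rounds to 0.02
exp(−rT) = exp(−0.024·1) = 0.9763
C = 89·N(0.34) − 86·0.9763·N(0.02) = 89·0.6331 − 86·0.9763·0.5080 = 56.3459 − 42.6526 = 13.6933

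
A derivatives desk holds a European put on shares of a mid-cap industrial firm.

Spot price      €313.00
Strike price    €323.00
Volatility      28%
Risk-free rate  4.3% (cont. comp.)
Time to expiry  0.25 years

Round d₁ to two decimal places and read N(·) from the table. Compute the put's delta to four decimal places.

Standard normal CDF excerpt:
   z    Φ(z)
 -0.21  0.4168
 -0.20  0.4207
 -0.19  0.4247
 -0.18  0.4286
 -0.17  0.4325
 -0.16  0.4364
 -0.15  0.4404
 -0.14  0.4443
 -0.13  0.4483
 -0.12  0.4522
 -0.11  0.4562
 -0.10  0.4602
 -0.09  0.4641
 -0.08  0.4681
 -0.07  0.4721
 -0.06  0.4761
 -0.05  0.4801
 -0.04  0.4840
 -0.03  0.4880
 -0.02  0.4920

σ√T = 0.28·√0.25 = 0.1400
ln(S/K) + (r + σ²/2)T = ln(313/323) + (0.043 + 0.28²/2)·0.25 = -0.0314 + 0.0205 = -0.0109
d₁ = -0.0109 / 0.1400 = -0.0779 ≈ -0.08
N(d₁) = N(-0.08) = 0.4681
Δ_put = N(d₁) − 1 = 0.4681 − 1 = -0.5319

-0.5319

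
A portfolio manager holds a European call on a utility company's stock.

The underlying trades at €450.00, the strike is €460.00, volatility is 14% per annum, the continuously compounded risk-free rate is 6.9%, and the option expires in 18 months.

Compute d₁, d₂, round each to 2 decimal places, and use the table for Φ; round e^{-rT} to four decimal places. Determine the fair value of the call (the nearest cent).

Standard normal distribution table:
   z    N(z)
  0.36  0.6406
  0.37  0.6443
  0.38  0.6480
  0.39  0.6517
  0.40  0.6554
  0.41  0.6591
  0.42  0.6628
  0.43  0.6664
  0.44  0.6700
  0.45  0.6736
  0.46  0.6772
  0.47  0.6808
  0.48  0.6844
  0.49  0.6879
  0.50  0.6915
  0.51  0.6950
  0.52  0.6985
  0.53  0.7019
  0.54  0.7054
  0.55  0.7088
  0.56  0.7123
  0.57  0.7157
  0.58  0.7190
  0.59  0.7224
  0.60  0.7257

€50.22

T = 1.5;  σ√T = 0.1715
ln(S/K) + (r + σ²/2)T = ln(450/460) + (0.069 + 0.14²/2)·1.5 = -0.0220 + 0.1182 = 0.0962
d₁ = 0.0962 / 0.1715 = 0.5612 → 0.56
d₂ = d₁ − σ√T = 0.5612 − 0.1715 = 0.3897 → 0.39
e^(−rT) = e^(−0.069·1.5) = 0.9017
C = 450·N(0.56) − 460·0.9017·N(0.39) = 450·0.7123 − 460·0.9017·0.6517 = 320.5350 − 270.3134 = 50.2216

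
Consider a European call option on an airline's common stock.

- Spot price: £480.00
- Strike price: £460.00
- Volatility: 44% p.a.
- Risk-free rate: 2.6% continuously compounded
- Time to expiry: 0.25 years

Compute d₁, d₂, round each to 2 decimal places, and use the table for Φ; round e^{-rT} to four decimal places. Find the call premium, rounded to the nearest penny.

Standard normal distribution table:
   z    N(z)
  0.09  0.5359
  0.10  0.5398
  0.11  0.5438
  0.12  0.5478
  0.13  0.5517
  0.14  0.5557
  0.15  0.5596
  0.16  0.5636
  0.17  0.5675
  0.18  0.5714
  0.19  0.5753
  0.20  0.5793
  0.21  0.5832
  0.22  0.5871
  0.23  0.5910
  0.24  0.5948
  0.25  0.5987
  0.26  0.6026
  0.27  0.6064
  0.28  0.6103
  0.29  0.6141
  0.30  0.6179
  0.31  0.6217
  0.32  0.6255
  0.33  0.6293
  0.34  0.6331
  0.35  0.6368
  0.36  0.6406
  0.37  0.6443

£53.54

T = 0.25;  σ√T = 0.2200
d₁ = [ln(480/460) + (0.026 + 0.44²/2)·0.25] / 0.2200 = [0.0426 + 0.0307] / 0.2200 = 0.3330 which rounds to 0.33
d₂ = d₁ − σ√T = 0.3330 − 0.2200 = 0.1130 which rounds to 0.11
e^(−rT) = e^(−0.026·0.25) = 0.9935
N(d₁) = N(0.33) = 0.6293;  N(d₂) = N(0.11) = 0.5438
C = 480·0.6293 − 460·0.9935·0.5438 = 302.0640 − 248.5220 = 53.5420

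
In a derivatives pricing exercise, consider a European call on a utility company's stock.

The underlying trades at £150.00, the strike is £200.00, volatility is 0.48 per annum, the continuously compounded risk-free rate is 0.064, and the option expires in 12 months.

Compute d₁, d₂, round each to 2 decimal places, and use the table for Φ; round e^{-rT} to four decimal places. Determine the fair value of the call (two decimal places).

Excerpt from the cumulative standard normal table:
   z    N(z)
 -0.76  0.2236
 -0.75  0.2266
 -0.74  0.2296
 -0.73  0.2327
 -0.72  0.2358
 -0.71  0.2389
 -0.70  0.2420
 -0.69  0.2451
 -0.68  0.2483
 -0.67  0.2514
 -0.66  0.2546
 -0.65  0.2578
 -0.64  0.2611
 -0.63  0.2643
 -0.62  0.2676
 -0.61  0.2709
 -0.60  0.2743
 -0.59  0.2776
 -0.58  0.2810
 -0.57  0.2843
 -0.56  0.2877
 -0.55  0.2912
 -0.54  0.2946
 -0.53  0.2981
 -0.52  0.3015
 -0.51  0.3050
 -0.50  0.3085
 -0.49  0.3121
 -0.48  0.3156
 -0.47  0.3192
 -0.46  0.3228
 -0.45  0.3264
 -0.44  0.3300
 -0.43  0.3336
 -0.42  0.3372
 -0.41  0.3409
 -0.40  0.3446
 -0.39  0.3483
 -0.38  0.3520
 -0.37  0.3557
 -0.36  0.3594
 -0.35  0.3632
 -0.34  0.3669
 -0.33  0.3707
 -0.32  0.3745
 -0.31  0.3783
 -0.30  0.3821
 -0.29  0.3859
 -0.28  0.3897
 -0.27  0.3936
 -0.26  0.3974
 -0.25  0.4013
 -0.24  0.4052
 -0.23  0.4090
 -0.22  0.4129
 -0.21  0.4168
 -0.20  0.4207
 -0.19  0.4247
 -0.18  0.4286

£16.53

T = 1;  σ√T = 0.4800
d₁ = [ln(150/200) + (0.064 + ½·0.48²)·1] / (σ√T) = (-0.2877 + 0.1792) / 0.4800 = -0.2260 → -0.23
d₂ = -0.2260 − 0.4800 = -0.7060 → -0.71
exp(−rT) = exp(−0.064·1) = 0.9380
N(d₁) = N(-0.23) = 0.4090;  N(d₂) = N(-0.71) = 0.2389
C = 150·0.4090 − 200·0.9380·0.2389 = 61.3500 − 44.8176 = 16.5324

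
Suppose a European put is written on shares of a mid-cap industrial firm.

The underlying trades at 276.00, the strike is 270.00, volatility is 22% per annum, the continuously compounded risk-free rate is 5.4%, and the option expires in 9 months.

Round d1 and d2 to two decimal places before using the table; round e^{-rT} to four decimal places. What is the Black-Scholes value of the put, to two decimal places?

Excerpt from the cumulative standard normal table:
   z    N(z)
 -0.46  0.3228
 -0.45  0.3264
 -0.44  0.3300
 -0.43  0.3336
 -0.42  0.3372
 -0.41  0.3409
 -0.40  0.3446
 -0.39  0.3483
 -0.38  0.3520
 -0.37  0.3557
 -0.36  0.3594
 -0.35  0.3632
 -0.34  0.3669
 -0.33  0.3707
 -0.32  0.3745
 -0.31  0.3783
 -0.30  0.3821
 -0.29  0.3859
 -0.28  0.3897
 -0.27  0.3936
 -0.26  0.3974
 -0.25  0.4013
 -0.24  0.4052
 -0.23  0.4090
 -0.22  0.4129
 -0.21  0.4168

12.98

σ√T = 0.22 × 0.8660 = 0.1905
d₁ = [ln(276/270) + (0.054 + 0.22²/2)·0.75] / 0.1905 = [0.0220 + 0.0586] / 0.1905 = 0.4232 which rounds to 0.42
d₂ = d₁ − σ√T = 0.4232 − 0.1905 = 0.2327 which rounds to 0.23
exp(−rT) = exp(−0.054·0.75) = 0.9603
P = 270·0.9603·N(-0.23) − 276·N(-0.42) = 270·0.9603·0.4090 − 276·0.3372 = 106.0459 − 93.0672 = 12.9787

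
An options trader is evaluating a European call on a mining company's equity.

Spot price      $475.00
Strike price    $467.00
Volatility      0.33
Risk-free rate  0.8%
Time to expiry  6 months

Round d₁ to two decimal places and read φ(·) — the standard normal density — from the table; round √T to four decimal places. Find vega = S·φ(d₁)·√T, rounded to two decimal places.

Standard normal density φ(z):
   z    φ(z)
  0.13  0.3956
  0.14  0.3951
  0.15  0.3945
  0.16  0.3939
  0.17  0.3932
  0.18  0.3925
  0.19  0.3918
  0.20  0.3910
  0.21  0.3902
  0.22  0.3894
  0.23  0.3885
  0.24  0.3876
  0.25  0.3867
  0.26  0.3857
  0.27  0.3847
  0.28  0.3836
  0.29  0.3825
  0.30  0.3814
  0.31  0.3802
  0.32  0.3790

σ√T = 0.33·√0.5 = 0.2333
ln(S/K) + (r + σ²/2)T = ln(475/467) + (0.008 + 0.33²/2)·0.5 = 0.0170 + 0.0312 = 0.0482
d₁ = 0.0482 / 0.2333 = 0.2066 ≈ 0.21
√T = √0.5 = 0.7071
φ(d₁) = φ(0.21) = 0.3902
vega = S·φ(d₁)·√T = 475·0.3902·0.7071 = 131.0574

131.06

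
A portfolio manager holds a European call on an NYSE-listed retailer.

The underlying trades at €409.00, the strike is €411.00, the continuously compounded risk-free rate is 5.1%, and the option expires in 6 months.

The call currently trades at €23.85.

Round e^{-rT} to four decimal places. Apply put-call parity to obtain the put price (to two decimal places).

€15.49

exp(−rT) = exp(−0.051·0.5) = 0.9748
Put-call parity: C − P = S − K·e^(−rT) = 409 − 411·0.9748 = 409 − 400.6428 = 8.3572
P = C − (C − P) = 23.85 − (8.3572) = 15.4928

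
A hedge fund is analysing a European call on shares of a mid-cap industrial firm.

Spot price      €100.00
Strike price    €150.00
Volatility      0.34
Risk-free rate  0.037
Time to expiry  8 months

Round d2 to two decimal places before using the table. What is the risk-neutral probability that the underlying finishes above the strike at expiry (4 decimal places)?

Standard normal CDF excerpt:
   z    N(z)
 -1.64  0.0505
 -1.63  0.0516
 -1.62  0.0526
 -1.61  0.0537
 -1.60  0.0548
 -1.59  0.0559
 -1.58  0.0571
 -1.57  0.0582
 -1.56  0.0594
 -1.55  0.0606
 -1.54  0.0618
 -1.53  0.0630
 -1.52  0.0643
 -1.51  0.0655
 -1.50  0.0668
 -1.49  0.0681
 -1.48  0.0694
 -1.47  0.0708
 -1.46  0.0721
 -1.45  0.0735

σ√T = 0.34·√0.6667 = 0.2776
ln(S/K) + (r + σ²/2)T = ln(100/150) + (0.037 + 0.34²/2)·0.6667 = -0.4055 + 0.0632 = -0.3423
d₁ = -0.3423 / 0.2776 = -1.2329 ≈ -1.23
d₂ = d₁ − σ√T = -1.2329 − 0.2776 = -1.5105 ≈ -1.51
Risk-neutral Pr[S_T > K] = N(d₂) = N(-1.51) = 0.0655

0.0655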